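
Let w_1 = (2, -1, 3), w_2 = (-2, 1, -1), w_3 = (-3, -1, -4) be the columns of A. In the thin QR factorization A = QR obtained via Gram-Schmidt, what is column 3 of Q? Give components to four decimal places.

q_1 = w_1/‖w_1‖ = (2, -1, 3)/3.7417 = (0.5345, -0.2673, 0.8018).
r_{12} = q_1·w_2 = -2.1381.
u_2 = w_2 + 2.1381·q_1 = (-0.8571, 0.4286, 0.7143).
‖u_2‖ = 1.1952, so q_2 = (-0.7171, 0.3586, 0.5976).
r_{13} = q_1·w_3 = -4.5434; r_{23} = q_2·w_3 = -0.5976.
u_3 = w_3 + 4.5434·q_1 + 0.5976·q_2 = (-1.0000, -2.0000, 0.0000).
‖u_3‖ = 2.2361, so q_3 = (-0.4472, -0.8944, 0.0000).

q_3 = (-0.4472, -0.8944, 0.0000)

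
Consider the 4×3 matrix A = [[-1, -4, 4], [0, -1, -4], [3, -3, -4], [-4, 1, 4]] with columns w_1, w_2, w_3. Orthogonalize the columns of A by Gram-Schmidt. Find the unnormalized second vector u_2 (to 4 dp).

w_1 = (-1, 0, 3, -4); ‖w_1‖ = 5.0990, so e_1 = (-0.1961, 0.0000, 0.5883, -0.7845).
e_1·w_2 = (-0.1961)·(-4) + 0.0000·(-1) + 0.5883·(-3) + (-0.7845)·1 = -1.7650.
u_2 = w_2 + 1.7650·e_1 = (-4.3462, -1.0000, -1.9615, -0.3846).

u_2 = (-4.3462, -1.0000, -1.9615, -0.3846)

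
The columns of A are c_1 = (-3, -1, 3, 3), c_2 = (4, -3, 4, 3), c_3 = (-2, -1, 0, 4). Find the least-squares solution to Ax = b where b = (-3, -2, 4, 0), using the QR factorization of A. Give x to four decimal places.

x = (1.4691, -0.0208, -0.9413)

c_1 = (-3, -1, 3, 3); ‖c_1‖ = 5.2915, so q_1 = (-0.5669, -0.1890, 0.5669, 0.5669).
q_1·c_2 = (-0.5669)·4 + (-0.1890)·(-3) + 0.5669·4 + 0.5669·3 = 2.2678.
u_2 = c_2 − 2.2678·q_1 = (5.2857, -2.5714, 2.7143, 1.7143).
‖u_2‖ = 6.6975, so q_2 = (0.7892, -0.3839, 0.4053, 0.2560).
q_1·c_3 = (-0.5669)·(-2) + (-0.1890)·(-1) + 0.5669·0 + 0.5669·4 = 3.5907; q_2·c_3 = 0.7892·(-2) + (-0.3839)·(-1) + 0.4053·0 + 0.2560·4 = -0.1706.
u_3 = c_3 − 3.5907·q_1 + 0.1706·q_2 = (0.1704, -0.3869, -1.9666, 2.0080).
‖u_3‖ = 2.8422, so q_3 = (0.0599, -0.1361, -0.6919, 0.7065).
Qᵀb = (4.3466, 0.0213, -2.6752).
Back-substitute: x_3 = -2.6752/2.8422 = -0.9413.
x_2 = (0.0213 + 0.1706·(-0.9413))/6.6975 = -0.0208.
x_1 = (4.3466 − 2.2678·(-0.0208) − 3.5907·(-0.9413))/5.2915 = 1.4691.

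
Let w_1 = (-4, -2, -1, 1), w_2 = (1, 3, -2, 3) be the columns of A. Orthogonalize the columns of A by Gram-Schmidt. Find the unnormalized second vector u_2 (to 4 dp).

e_1 = w_1/‖w_1‖ = (-4, -2, -1, 1)/4.6904 = (-0.8528, -0.4264, -0.2132, 0.2132).
r_{12} = e_1·w_2 = -1.0660.
u_2 = w_2 + 1.0660·e_1 = (0.0909, 2.5455, -2.2273, 3.2273).

u_2 = (0.0909, 2.5455, -2.2273, 3.2273)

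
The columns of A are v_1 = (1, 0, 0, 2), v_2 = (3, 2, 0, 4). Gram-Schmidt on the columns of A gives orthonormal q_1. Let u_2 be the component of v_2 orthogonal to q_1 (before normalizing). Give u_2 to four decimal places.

u_2 = (0.8000, 2.0000, 0.0000, -0.4000)

v_1 = (1, 0, 0, 2); ‖v_1‖ = 2.2361, so q_1 = (0.4472, 0.0000, 0.0000, 0.8944).
q_1·v_2 = 0.4472·3 + 0.0000·2 + 0.0000·0 + 0.8944·4 = 4.9193.
u_2 = v_2 − 4.9193·q_1 = (0.8000, 2.0000, 0.0000, -0.4000).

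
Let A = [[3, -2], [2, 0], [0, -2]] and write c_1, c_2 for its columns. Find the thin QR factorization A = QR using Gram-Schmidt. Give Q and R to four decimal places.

Q = [[0.8321, -0.2691], [0.5547, 0.4036], [0.0000, -0.8745]], R = [[3.6056, -1.6641], [0.0000, 2.2871]]

q_1 = c_1/‖c_1‖ = (3, 2, 0)/3.6056 = (0.8321, 0.5547, 0.0000).
r_{12} = q_1·c_2 = -1.6641.
u_2 = c_2 + 1.6641·q_1 = (-0.6154, 0.9231, -2.0000).
‖u_2‖ = 2.2871, so q_2 = (-0.2691, 0.4036, -0.8745).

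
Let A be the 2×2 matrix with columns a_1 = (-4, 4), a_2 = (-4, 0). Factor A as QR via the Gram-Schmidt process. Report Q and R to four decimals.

e_1 = a_1/‖a_1‖ = (-4, 4)/5.6569 = (-0.7071, 0.7071).
r_{12} = e_1·a_2 = 2.8284.
u_2 = a_2 − 2.8284·e_1 = (-2.0000, -2.0000).
‖u_2‖ = 2.8284, so e_2 = (-0.7071, -0.7071).

Q = [[-0.7071, -0.7071], [0.7071, -0.7071]], R = [[5.6569, 2.8284], [0.0000, 2.8284]]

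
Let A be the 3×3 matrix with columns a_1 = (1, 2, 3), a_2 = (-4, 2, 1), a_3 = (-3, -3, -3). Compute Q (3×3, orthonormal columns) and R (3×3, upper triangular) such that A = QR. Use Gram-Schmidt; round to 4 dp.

Q = [[0.2673, -0.9340, -0.2369], [0.5345, 0.3483, -0.7701], [0.8018, 0.0792, 0.5923]], R = [[3.7417, 0.8018, -4.8107], [0.0000, 4.5119, 1.5198], [0.0000, 0.0000, 1.2439]]

a_1 = (1, 2, 3); ‖a_1‖ = 3.7417, so q_1 = (0.2673, 0.5345, 0.8018).
q_1·a_2 = 0.2673·(-4) + 0.5345·2 + 0.8018·1 = 0.8018.
u_2 = a_2 − 0.8018·q_1 = (-4.2143, 1.5714, 0.3571).
‖u_2‖ = 4.5119, so q_2 = (-0.9340, 0.3483, 0.0792).
q_1·a_3 = 0.2673·(-3) + 0.5345·(-3) + 0.8018·(-3) = -4.8107; q_2·a_3 = (-0.9340)·(-3) + 0.3483·(-3) + 0.0792·(-3) = 1.5198.
u_3 = a_3 + 4.8107·q_1 − 1.5198·q_2 = (-0.2947, -0.9579, 0.7368).
‖u_3‖ = 1.2439, so q_3 = (-0.2369, -0.7701, 0.5923).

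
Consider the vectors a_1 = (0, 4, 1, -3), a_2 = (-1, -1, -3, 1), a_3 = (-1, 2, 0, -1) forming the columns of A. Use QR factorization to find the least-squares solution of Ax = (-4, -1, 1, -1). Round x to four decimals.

a_1 = (0, 4, 1, -3); ‖a_1‖ = 5.0990, so e_1 = (0.0000, 0.7845, 0.1961, -0.5883).
e_1·a_2 = 0.0000·(-1) + 0.7845·(-1) + 0.1961·(-3) + (-0.5883)·1 = -1.9612.
u_2 = a_2 + 1.9612·e_1 = (-1.0000, 0.5385, -2.6154, -0.1538).
‖u_2‖ = 2.8555, so e_2 = (-0.3502, 0.1886, -0.9159, -0.0539).
e_1·a_3 = 0.0000·(-1) + 0.7845·2 + 0.1961·0 + (-0.5883)·(-1) = 2.1573; e_2·a_3 = (-0.3502)·(-1) + 0.1886·2 + (-0.9159)·0 + (-0.0539)·(-1) = 0.7812.
u_3 = a_3 − 2.1573·e_1 − 0.7812·e_2 = (-0.7264, 0.1604, 0.2925, 0.3113).
‖u_3‖ = 0.8578, so e_3 = (-0.8468, 0.1870, 0.3409, 0.3629).
Qᵀb = (0.0000, 0.3502, 3.1783).
Back-substitute: x_3 = 3.1783/0.8578 = 3.7051.
x_2 = (0.3502 − 0.7812·3.7051)/2.8555 = -0.8910.
x_1 = (0.0000 + 1.9612·(-0.8910) − 2.1573·3.7051)/5.0990 = -1.9103.

x = (-1.9103, -0.8910, 3.7051)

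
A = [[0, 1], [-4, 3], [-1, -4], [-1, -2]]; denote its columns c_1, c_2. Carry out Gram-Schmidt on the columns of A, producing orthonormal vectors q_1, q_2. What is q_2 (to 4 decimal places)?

c_1 = (0, -4, -1, -1); ‖c_1‖ = 4.2426, so q_1 = (0.0000, -0.9428, -0.2357, -0.2357).
q_1·c_2 = 0.0000·1 + (-0.9428)·3 + (-0.2357)·(-4) + (-0.2357)·(-2) = -1.4142.
u_2 = c_2 + 1.4142·q_1 = (1.0000, 1.6667, -4.3333, -2.3333).
‖u_2‖ = 5.2915, so q_2 = (0.1890, 0.3150, -0.8189, -0.4410).

q_2 = (0.1890, 0.3150, -0.8189, -0.4410)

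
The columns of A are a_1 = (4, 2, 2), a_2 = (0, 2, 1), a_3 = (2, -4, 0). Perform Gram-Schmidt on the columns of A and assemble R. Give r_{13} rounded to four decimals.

r_{13} = 0.0000

a_1 = (4, 2, 2); ‖a_1‖ = 4.8990, so q_1 = (0.8165, 0.4082, 0.4082).
r_{13} = q_1·a_3 = 0.0000.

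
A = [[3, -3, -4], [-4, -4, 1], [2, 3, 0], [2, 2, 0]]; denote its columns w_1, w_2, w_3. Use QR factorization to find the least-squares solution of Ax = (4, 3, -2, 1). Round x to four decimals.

x = (3.9437, -3.4648, 4.5775)

w_1 = (3, -4, 2, 2); ‖w_1‖ = 5.7446, so e_1 = (0.5222, -0.6963, 0.3482, 0.3482).
e_1·w_2 = 0.5222·(-3) + (-0.6963)·(-4) + 0.3482·3 + 0.3482·2 = 2.9593.
u_2 = w_2 − 2.9593·e_1 = (-4.5455, -1.9394, 1.9697, 0.9697).
‖u_2‖ = 5.4076, so e_2 = (-0.8406, -0.3586, 0.3642, 0.1793).
e_1·w_3 = 0.5222·(-4) + (-0.6963)·1 + 0.3482·0 + 0.3482·0 = -2.7852; e_2·w_3 = (-0.8406)·(-4) + (-0.3586)·1 + 0.3642·0 + 0.1793·0 = 3.0036.
u_3 = w_3 + 2.7852·e_1 − 3.0036·e_2 = (-0.0207, 0.1378, -0.1244, 0.4311).
‖u_3‖ = 0.4698, so e_3 = (-0.0441, 0.2934, -0.2647, 0.9176).
Qᵀb = (-0.3482, -4.9873, 2.1506).
Back-substitute: x_3 = 2.1506/0.4698 = 4.5775.
x_2 = (-4.9873 − 3.0036·4.5775)/5.4076 = -3.4648.
x_1 = (-0.3482 − 2.9593·(-3.4648) + 2.7852·4.5775)/5.7446 = 3.9437.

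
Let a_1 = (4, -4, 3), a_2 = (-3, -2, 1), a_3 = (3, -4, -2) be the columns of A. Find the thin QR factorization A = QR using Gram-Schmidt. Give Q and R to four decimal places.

a_1 = (4, -4, 3); ‖a_1‖ = 6.4031, so e_1 = (0.6247, -0.6247, 0.4685).
e_1·a_2 = 0.6247·(-3) + (-0.6247)·(-2) + 0.4685·1 = -0.1562.
u_2 = a_2 + 0.1562·e_1 = (-2.9024, -2.0976, 1.0732).
‖u_2‖ = 3.7384, so e_2 = (-0.7764, -0.5611, 0.2871).
e_1·a_3 = 0.6247·3 + (-0.6247)·(-4) + 0.4685·(-2) = 3.4358; e_2·a_3 = (-0.7764)·3 + (-0.5611)·(-4) + 0.2871·(-2) = -0.6589.
u_3 = a_3 − 3.4358·e_1 + 0.6589·e_2 = (0.3421, -2.2234, -3.4206).
‖u_3‖ = 4.0940, so e_3 = (0.0836, -0.5431, -0.8355).

Q = [[0.6247, -0.7764, 0.0836], [-0.6247, -0.5611, -0.5431], [0.4685, 0.2871, -0.8355]], R = [[6.4031, -0.1562, 3.4358], [0.0000, 3.7384, -0.6589], [0.0000, 0.0000, 4.0940]]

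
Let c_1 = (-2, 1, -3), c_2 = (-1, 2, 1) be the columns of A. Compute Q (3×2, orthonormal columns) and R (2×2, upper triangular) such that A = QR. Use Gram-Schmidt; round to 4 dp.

Q = [[-0.5345, -0.3520], [0.2673, 0.7921], [-0.8018, 0.4987]], R = [[3.7417, 0.2673], [0.0000, 2.4349]]

c_1 = (-2, 1, -3); ‖c_1‖ = 3.7417, so e_1 = (-0.5345, 0.2673, -0.8018).
e_1·c_2 = (-0.5345)·(-1) + 0.2673·2 + (-0.8018)·1 = 0.2673.
u_2 = c_2 − 0.2673·e_1 = (-0.8571, 1.9286, 1.2143).
‖u_2‖ = 2.4349, so e_2 = (-0.3520, 0.7921, 0.4987).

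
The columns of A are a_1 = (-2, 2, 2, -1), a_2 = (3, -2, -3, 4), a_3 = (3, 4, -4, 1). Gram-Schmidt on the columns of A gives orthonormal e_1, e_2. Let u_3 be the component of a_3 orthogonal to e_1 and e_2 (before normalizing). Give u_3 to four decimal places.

e_1 = a_1/‖a_1‖ = (-2, 2, 2, -1)/3.6056 = (-0.5547, 0.5547, 0.5547, -0.2774).
r_{12} = e_1·a_2 = -5.5470.
u_2 = a_2 + 5.5470·e_1 = (-0.0769, 1.0769, 0.0769, 2.4615).
‖u_2‖ = 2.6890, so e_2 = (-0.0286, 0.4005, 0.0286, 0.9154).
r_{13} = e_1·a_3 = -1.9415; r_{23} = e_2·a_3 = 2.3171.
u_3 = a_3 + 1.9415·e_1 − 2.3171·e_2 = (1.9894, 4.1489, -2.9894, -1.6596).

u_3 = (1.9894, 4.1489, -2.9894, -1.6596)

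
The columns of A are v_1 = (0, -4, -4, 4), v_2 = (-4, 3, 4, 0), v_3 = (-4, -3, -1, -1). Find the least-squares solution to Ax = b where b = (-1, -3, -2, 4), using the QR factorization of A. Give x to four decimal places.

x = (0.9695, 0.3496, -0.0623)

v_1 = (0, -4, -4, 4); ‖v_1‖ = 6.9282, so e_1 = (0.0000, -0.5774, -0.5774, 0.5774).
e_1·v_2 = 0.0000·(-4) + (-0.5774)·3 + (-0.5774)·4 + 0.5774·0 = -4.0415.
u_2 = v_2 + 4.0415·e_1 = (-4.0000, 0.6667, 1.6667, 2.3333).
‖u_2‖ = 4.9666, so e_2 = (-0.8054, 0.1342, 0.3356, 0.4698).
e_1·v_3 = 0.0000·(-4) + (-0.5774)·(-3) + (-0.5774)·(-1) + 0.5774·(-1) = 1.7321; e_2·v_3 = (-0.8054)·(-4) + 0.1342·(-3) + 0.3356·(-1) + 0.4698·(-1) = 2.0135.
u_3 = v_3 − 1.7321·e_1 − 2.0135·e_2 = (-2.3784, -2.2703, -0.6757, -2.9459).
‖u_3‖ = 4.4661, so e_3 = (-0.5325, -0.5083, -0.1513, -0.6596).
Qᵀb = (5.1962, 1.6108, -0.2784).
Back-substitute: x_3 = -0.2784/4.4661 = -0.0623.
x_2 = (1.6108 − 2.0135·(-0.0623))/4.9666 = 0.3496.
x_1 = (5.1962 + 4.0415·0.3496 − 1.7321·(-0.0623))/6.9282 = 0.9695.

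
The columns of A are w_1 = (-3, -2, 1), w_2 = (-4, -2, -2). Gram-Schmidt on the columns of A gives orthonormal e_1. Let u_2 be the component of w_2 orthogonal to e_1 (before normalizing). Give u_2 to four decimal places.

w_1 = (-3, -2, 1); ‖w_1‖ = 3.7417, so e_1 = (-0.8018, -0.5345, 0.2673).
e_1·w_2 = (-0.8018)·(-4) + (-0.5345)·(-2) + 0.2673·(-2) = 3.7417.
u_2 = w_2 − 3.7417·e_1 = (-1.0000, 0.0000, -3.0000).

u_2 = (-1.0000, 0.0000, -3.0000)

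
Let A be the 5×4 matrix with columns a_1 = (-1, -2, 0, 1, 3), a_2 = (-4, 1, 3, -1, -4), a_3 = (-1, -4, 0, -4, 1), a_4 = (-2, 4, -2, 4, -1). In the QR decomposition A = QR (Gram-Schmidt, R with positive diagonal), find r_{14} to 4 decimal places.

r_{14} = -1.2910

a_1 = (-1, -2, 0, 1, 3); ‖a_1‖ = 3.8730, so e_1 = (-0.2582, -0.5164, 0.0000, 0.2582, 0.7746).
r_{14} = e_1·a_4 = -1.2910.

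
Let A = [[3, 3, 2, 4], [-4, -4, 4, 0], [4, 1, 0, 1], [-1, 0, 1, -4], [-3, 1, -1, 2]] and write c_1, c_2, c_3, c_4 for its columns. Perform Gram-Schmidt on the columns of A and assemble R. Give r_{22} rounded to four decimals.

c_1 = (3, -4, 4, -1, -3); ‖c_1‖ = 7.1414, so q_1 = (0.4201, -0.5601, 0.5601, -0.1400, -0.4201).
q_1·c_2 = 0.4201·3 + (-0.5601)·(-4) + 0.5601·1 + (-0.1400)·0 + (-0.4201)·1 = 3.6407.
u_2 = c_2 − 3.6407·q_1 = (1.4706, -1.9608, -1.0392, 0.5098, 2.5294).
r_{22} = ‖u_2‖ = 3.7074.

r_{22} = 3.7074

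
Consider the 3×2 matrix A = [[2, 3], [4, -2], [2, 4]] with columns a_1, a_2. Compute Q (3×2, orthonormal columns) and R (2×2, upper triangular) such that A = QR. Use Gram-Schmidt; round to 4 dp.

a_1 = (2, 4, 2); ‖a_1‖ = 4.8990, so q_1 = (0.4082, 0.8165, 0.4082).
q_1·a_2 = 0.4082·3 + 0.8165·(-2) + 0.4082·4 = 1.2247.
u_2 = a_2 − 1.2247·q_1 = (2.5000, -3.0000, 3.5000).
‖u_2‖ = 5.2440, so q_2 = (0.4767, -0.5721, 0.6674).

Q = [[0.4082, 0.4767], [0.8165, -0.5721], [0.4082, 0.6674]], R = [[4.8990, 1.2247], [0.0000, 5.2440]]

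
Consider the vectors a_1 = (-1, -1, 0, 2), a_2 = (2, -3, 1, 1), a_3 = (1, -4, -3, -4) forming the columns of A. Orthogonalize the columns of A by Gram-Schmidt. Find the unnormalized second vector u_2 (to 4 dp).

a_1 = (-1, -1, 0, 2); ‖a_1‖ = 2.4495, so e_1 = (-0.4082, -0.4082, 0.0000, 0.8165).
e_1·a_2 = (-0.4082)·2 + (-0.4082)·(-3) + 0.0000·1 + 0.8165·1 = 1.2247.
u_2 = a_2 − 1.2247·e_1 = (2.5000, -2.5000, 1.0000, 0.0000).

u_2 = (2.5000, -2.5000, 1.0000, 0.0000)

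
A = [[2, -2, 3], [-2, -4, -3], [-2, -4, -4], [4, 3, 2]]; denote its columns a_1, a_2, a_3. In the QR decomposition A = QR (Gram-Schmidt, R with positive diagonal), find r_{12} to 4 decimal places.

r_{12} = 4.5356

a_1 = (2, -2, -2, 4); ‖a_1‖ = 5.2915, so q_1 = (0.3780, -0.3780, -0.3780, 0.7559).
r_{12} = q_1·a_2 = 4.5356.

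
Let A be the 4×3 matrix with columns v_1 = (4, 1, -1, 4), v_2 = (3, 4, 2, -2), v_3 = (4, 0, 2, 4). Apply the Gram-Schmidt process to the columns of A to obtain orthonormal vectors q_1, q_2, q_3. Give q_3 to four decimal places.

v_1 = (4, 1, -1, 4); ‖v_1‖ = 5.8310, so q_1 = (0.6860, 0.1715, -0.1715, 0.6860).
q_1·v_2 = 0.6860·3 + 0.1715·4 + (-0.1715)·2 + 0.6860·(-2) = 1.0290.
u_2 = v_2 − 1.0290·q_1 = (2.2941, 3.8235, 2.1765, -2.7059).
‖u_2‖ = 5.6517, so q_2 = (0.4059, 0.6765, 0.3851, -0.4788).
q_1·v_3 = 0.6860·4 + 0.1715·0 + (-0.1715)·2 + 0.6860·4 = 5.1450; q_2·v_3 = 0.4059·4 + 0.6765·0 + 0.3851·2 + (-0.4788)·4 = 0.4788.
u_3 = v_3 − 5.1450·q_1 − 0.4788·q_2 = (0.2762, -1.2063, 2.6980, 0.6998).
‖u_3‖ = 3.0496, so q_3 = (0.0906, -0.3955, 0.8847, 0.2295).

q_3 = (0.0906, -0.3955, 0.8847, 0.2295)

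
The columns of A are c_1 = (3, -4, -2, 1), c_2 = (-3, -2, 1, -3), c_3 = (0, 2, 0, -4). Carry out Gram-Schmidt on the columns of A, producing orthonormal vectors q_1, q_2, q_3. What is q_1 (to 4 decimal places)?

c_1 = (3, -4, -2, 1); ‖c_1‖ = 5.4772, so q_1 = (0.5477, -0.7303, -0.3651, 0.1826).

q_1 = (0.5477, -0.7303, -0.3651, 0.1826)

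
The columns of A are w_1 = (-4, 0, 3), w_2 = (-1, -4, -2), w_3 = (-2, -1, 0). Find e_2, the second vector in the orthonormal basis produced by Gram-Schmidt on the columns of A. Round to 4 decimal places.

e_1 = w_1/‖w_1‖ = (-4, 0, 3)/5.0000 = (-0.8000, 0.0000, 0.6000).
r_{12} = e_1·w_2 = -0.4000.
u_2 = w_2 + 0.4000·e_1 = (-1.3200, -4.0000, -1.7600).
‖u_2‖ = 4.5651, so e_2 = (-0.2892, -0.8762, -0.3855).

e_2 = (-0.2892, -0.8762, -0.3855)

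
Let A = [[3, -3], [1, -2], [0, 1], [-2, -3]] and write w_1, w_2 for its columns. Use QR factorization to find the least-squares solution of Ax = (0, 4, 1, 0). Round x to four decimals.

w_1 = (3, 1, 0, -2); ‖w_1‖ = 3.7417, so e_1 = (0.8018, 0.2673, 0.0000, -0.5345).
e_1·w_2 = 0.8018·(-3) + 0.2673·(-2) + 0.0000·1 + (-0.5345)·(-3) = -1.3363.
u_2 = w_2 + 1.3363·e_1 = (-1.9286, -1.6429, 1.0000, -3.7143).
‖u_2‖ = 4.6059, so e_2 = (-0.4187, -0.3567, 0.2171, -0.8064).
Qᵀb = (1.0690, -1.2096).
Back-substitute: x_2 = -1.2096/4.6059 = -0.2626.
x_1 = (1.0690 + 1.3363·(-0.2626))/3.7417 = 0.1919.

x = (0.1919, -0.2626)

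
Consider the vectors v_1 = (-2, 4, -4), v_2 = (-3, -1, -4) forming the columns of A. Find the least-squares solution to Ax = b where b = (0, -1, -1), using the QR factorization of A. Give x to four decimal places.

x = (-0.1471, 0.2941)

e_1 = v_1/‖v_1‖ = (-2, 4, -4)/6.0000 = (-0.3333, 0.6667, -0.6667).
r_{12} = e_1·v_2 = 3.0000.
u_2 = v_2 − 3.0000·e_1 = (-2.0000, -3.0000, -2.0000).
‖u_2‖ = 4.1231, so e_2 = (-0.4851, -0.7276, -0.4851).
Qᵀb = (0.0000, 1.2127).
Back-substitute: x_2 = 1.2127/4.1231 = 0.2941.
x_1 = (0.0000 − 3.0000·0.2941)/6.0000 = -0.1471.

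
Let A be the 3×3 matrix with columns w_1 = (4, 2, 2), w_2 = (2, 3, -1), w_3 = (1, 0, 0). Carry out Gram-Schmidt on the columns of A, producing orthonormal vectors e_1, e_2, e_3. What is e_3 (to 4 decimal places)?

e_3 = (0.5774, -0.5774, -0.5774)

w_1 = (4, 2, 2); ‖w_1‖ = 4.8990, so e_1 = (0.8165, 0.4082, 0.4082).
e_1·w_2 = 0.8165·2 + 0.4082·3 + 0.4082·(-1) = 2.4495.
u_2 = w_2 − 2.4495·e_1 = (0.0000, 2.0000, -2.0000).
‖u_2‖ = 2.8284, so e_2 = (0.0000, 0.7071, -0.7071).
e_1·w_3 = 0.8165·1 + 0.4082·0 + 0.4082·0 = 0.8165; e_2·w_3 = (0.0000)·1 + 0.7071·0 + (-0.7071)·0 = 0.0000.
u_3 = w_3 − 0.8165·e_1 + 0.0000·e_2 = (0.3333, -0.3333, -0.3333).
‖u_3‖ = 0.5774, so e_3 = (0.5774, -0.5774, -0.5774).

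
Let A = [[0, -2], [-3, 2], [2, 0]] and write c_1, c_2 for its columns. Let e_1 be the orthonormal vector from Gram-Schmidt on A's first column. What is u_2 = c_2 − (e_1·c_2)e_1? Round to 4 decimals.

e_1 = c_1/‖c_1‖ = (0, -3, 2)/3.6056 = (0.0000, -0.8321, 0.5547).
r_{12} = e_1·c_2 = -1.6641.
u_2 = c_2 + 1.6641·e_1 = (-2.0000, 0.6154, 0.9231).

u_2 = (-2.0000, 0.6154, 0.9231)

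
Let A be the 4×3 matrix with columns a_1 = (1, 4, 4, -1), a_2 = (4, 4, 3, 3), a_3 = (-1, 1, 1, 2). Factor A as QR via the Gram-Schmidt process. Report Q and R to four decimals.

a_1 = (1, 4, 4, -1); ‖a_1‖ = 5.8310, so e_1 = (0.1715, 0.6860, 0.6860, -0.1715).
e_1·a_2 = 0.1715·4 + 0.6860·4 + 0.6860·3 + (-0.1715)·3 = 4.9735.
u_2 = a_2 − 4.9735·e_1 = (3.1471, 0.5882, -0.4118, 3.8529).
‖u_2‖ = 5.0264, so e_2 = (0.6261, 0.1170, -0.0819, 0.7665).
e_1·a_3 = 0.1715·(-1) + 0.6860·1 + 0.6860·1 + (-0.1715)·2 = 0.8575; e_2·a_3 = 0.6261·(-1) + 0.1170·1 + (-0.0819)·1 + 0.7665·2 = 0.9421.
u_3 = a_3 − 0.8575·e_1 − 0.9421·e_2 = (-1.7369, 0.3015, 0.4889, 1.4249).
‖u_3‖ = 2.3189, so e_3 = (-0.7490, 0.1300, 0.2109, 0.6145).

Q = [[0.1715, 0.6261, -0.7490], [0.6860, 0.1170, 0.1300], [0.6860, -0.0819, 0.2109], [-0.1715, 0.7665, 0.6145]], R = [[5.8310, 4.9735, 0.8575], [0.0000, 5.0264, 0.9421], [0.0000, 0.0000, 2.3189]]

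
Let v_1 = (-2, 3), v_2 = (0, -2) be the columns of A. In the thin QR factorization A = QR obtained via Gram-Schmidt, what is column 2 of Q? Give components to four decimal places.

e_2 = (-0.8321, -0.5547)

v_1 = (-2, 3); ‖v_1‖ = 3.6056, so e_1 = (-0.5547, 0.8321).
e_1·v_2 = (-0.5547)·0 + 0.8321·(-2) = -1.6641.
u_2 = v_2 + 1.6641·e_1 = (-0.9231, -0.6154).
‖u_2‖ = 1.1094, so e_2 = (-0.8321, -0.5547).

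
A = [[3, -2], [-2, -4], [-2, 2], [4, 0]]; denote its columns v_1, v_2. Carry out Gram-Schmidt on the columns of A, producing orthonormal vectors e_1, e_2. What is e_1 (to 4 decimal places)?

e_1 = (0.5222, -0.3482, -0.3482, 0.6963)

e_1 = v_1/‖v_1‖ = (3, -2, -2, 4)/5.7446 = (0.5222, -0.3482, -0.3482, 0.6963).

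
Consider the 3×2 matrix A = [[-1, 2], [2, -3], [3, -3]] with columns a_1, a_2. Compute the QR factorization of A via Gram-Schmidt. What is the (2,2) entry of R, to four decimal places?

r_{22} = 1.1650

a_1 = (-1, 2, 3); ‖a_1‖ = 3.7417, so q_1 = (-0.2673, 0.5345, 0.8018).
q_1·a_2 = (-0.2673)·2 + 0.5345·(-3) + 0.8018·(-3) = -4.5434.
u_2 = a_2 + 4.5434·q_1 = (0.7857, -0.5714, 0.6429).
r_{22} = ‖u_2‖ = 1.1650.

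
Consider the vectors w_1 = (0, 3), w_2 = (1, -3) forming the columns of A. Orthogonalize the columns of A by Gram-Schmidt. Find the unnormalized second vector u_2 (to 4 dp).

w_1 = (0, 3); ‖w_1‖ = 3.0000, so e_1 = (0.0000, 1.0000).
e_1·w_2 = 0.0000·1 + 1.0000·(-3) = -3.0000.
u_2 = w_2 + 3.0000·e_1 = (1.0000, 0.0000).

u_2 = (1.0000, 0.0000)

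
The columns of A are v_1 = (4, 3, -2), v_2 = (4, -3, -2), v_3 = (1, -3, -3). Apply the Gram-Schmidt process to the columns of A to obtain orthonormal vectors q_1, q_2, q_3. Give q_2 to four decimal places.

v_1 = (4, 3, -2); ‖v_1‖ = 5.3852, so q_1 = (0.7428, 0.5571, -0.3714).
q_1·v_2 = 0.7428·4 + 0.5571·(-3) + (-0.3714)·(-2) = 2.0426.
u_2 = v_2 − 2.0426·q_1 = (2.4828, -4.1379, -1.2414).
‖u_2‖ = 4.9827, so q_2 = (0.4983, -0.8305, -0.2491).

q_2 = (0.4983, -0.8305, -0.2491)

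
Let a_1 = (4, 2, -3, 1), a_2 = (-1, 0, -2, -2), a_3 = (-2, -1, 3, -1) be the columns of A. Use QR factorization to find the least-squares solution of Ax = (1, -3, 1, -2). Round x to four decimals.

a_1 = (4, 2, -3, 1); ‖a_1‖ = 5.4772, so e_1 = (0.7303, 0.3651, -0.5477, 0.1826).
e_1·a_2 = 0.7303·(-1) + 0.3651·0 + (-0.5477)·(-2) + 0.1826·(-2) = 0.0000.
u_2 = a_2 + 0.0000·e_1 = (-1.0000, 0.0000, -2.0000, -2.0000).
‖u_2‖ = 3.0000, so e_2 = (-0.3333, 0.0000, -0.6667, -0.6667).
e_1·a_3 = 0.7303·(-2) + 0.3651·(-1) + (-0.5477)·3 + 0.1826·(-1) = -3.6515; e_2·a_3 = (-0.3333)·(-2) + 0.0000·(-1) + (-0.6667)·3 + (-0.6667)·(-1) = -0.6667.
u_3 = a_3 + 3.6515·e_1 + 0.6667·e_2 = (0.4444, 0.3333, 0.5556, -0.7778).
‖u_3‖ = 1.1055, so e_3 = (0.4020, 0.3015, 0.5025, -0.7035).
Qᵀb = (-1.2780, 0.3333, 1.4071).
Back-substitute: x_3 = 1.4071/1.1055 = 1.2727.
x_2 = (0.3333 + 0.6667·1.2727)/3.0000 = 0.3939.
x_1 = (-1.2780 + 0.0000·0.3939 + 3.6515·1.2727)/5.4772 = 0.6152.

x = (0.6152, 0.3939, 1.2727)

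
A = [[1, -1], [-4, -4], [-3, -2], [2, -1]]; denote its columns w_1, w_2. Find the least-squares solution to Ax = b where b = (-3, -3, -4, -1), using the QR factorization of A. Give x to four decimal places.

e_1 = w_1/‖w_1‖ = (1, -4, -3, 2)/5.4772 = (0.1826, -0.7303, -0.5477, 0.3651).
r_{12} = e_1·w_2 = 3.4689.
u_2 = w_2 − 3.4689·e_1 = (-1.6333, -1.4667, -0.1000, -2.2667).
‖u_2‖ = 3.1570, so e_2 = (-0.5174, -0.4646, -0.0317, -0.7180).
Qᵀb = (3.4689, 3.7905).
Back-substitute: x_2 = 3.7905/3.1570 = 1.2007.
x_1 = (3.4689 − 3.4689·1.2007)/5.4772 = -0.1271.

x = (-0.1271, 1.2007)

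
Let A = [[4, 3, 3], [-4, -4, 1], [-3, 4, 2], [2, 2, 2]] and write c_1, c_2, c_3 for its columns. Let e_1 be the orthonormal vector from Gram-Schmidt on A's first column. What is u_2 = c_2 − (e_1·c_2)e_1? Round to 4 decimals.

u_2 = (1.2222, -2.2222, 5.3333, 1.1111)

c_1 = (4, -4, -3, 2); ‖c_1‖ = 6.7082, so e_1 = (0.5963, -0.5963, -0.4472, 0.2981).
e_1·c_2 = 0.5963·3 + (-0.5963)·(-4) + (-0.4472)·4 + 0.2981·2 = 2.9814.
u_2 = c_2 − 2.9814·e_1 = (1.2222, -2.2222, 5.3333, 1.1111).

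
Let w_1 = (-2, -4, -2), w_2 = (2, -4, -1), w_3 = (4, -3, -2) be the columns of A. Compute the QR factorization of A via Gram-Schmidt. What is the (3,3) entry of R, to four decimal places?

r_{33} = 1.7094

w_1 = (-2, -4, -2); ‖w_1‖ = 4.8990, so q_1 = (-0.4082, -0.8165, -0.4082).
q_1·w_2 = (-0.4082)·2 + (-0.8165)·(-4) + (-0.4082)·(-1) = 2.8577.
u_2 = w_2 − 2.8577·q_1 = (3.1667, -1.6667, 0.1667).
‖u_2‖ = 3.5824, so q_2 = (0.8840, -0.4652, 0.0465).
q_1·w_3 = (-0.4082)·4 + (-0.8165)·(-3) + (-0.4082)·(-2) = 1.6330; q_2·w_3 = 0.8840·4 + (-0.4652)·(-3) + 0.0465·(-2) = 4.8385.
u_3 = w_3 − 1.6330·q_1 − 4.8385·q_2 = (0.3896, 0.5844, -1.5584).
r_{33} = ‖u_3‖ = 1.7094.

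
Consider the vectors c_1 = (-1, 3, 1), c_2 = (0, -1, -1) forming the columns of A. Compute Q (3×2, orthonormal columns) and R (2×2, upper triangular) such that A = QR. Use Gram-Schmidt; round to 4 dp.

c_1 = (-1, 3, 1); ‖c_1‖ = 3.3166, so q_1 = (-0.3015, 0.9045, 0.3015).
q_1·c_2 = (-0.3015)·0 + 0.9045·(-1) + 0.3015·(-1) = -1.2060.
u_2 = c_2 + 1.2060·q_1 = (-0.3636, 0.0909, -0.6364).
‖u_2‖ = 0.7385, so q_2 = (-0.4924, 0.1231, -0.8616).

Q = [[-0.3015, -0.4924], [0.9045, 0.1231], [0.3015, -0.8616]], R = [[3.3166, -1.2060], [0.0000, 0.7385]]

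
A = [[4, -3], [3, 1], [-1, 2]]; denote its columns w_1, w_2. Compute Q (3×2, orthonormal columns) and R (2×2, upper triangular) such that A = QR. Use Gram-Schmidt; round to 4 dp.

w_1 = (4, 3, -1); ‖w_1‖ = 5.0990, so e_1 = (0.7845, 0.5883, -0.1961).
e_1·w_2 = 0.7845·(-3) + 0.5883·1 + (-0.1961)·2 = -2.1573.
u_2 = w_2 + 2.1573·e_1 = (-1.3077, 2.2692, 1.5769).
‖u_2‖ = 3.0571, so e_2 = (-0.4277, 0.7423, 0.5158).

Q = [[0.7845, -0.4277], [0.5883, 0.7423], [-0.1961, 0.5158]], R = [[5.0990, -2.1573], [0.0000, 3.0571]]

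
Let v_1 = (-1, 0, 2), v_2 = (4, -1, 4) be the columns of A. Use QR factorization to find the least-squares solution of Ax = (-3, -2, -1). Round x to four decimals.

x = (0.5973, -0.4966)

e_1 = v_1/‖v_1‖ = (-1, 0, 2)/2.2361 = (-0.4472, 0.0000, 0.8944).
r_{12} = e_1·v_2 = 1.7889.
u_2 = v_2 − 1.7889·e_1 = (4.8000, -1.0000, 2.4000).
‖u_2‖ = 5.4589, so e_2 = (0.8793, -0.1832, 0.4396).
Qᵀb = (0.4472, -2.7112).
Back-substitute: x_2 = -2.7112/5.4589 = -0.4966.
x_1 = (0.4472 − 1.7889·(-0.4966))/2.2361 = 0.5973.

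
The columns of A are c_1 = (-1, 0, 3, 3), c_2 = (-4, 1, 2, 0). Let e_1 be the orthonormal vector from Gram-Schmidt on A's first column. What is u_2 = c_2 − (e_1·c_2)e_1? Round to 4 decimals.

e_1 = c_1/‖c_1‖ = (-1, 0, 3, 3)/4.3589 = (-0.2294, 0.0000, 0.6882, 0.6882).
r_{12} = e_1·c_2 = 2.2942.
u_2 = c_2 − 2.2942·e_1 = (-3.4737, 1.0000, 0.4211, -1.5789).

u_2 = (-3.4737, 1.0000, 0.4211, -1.5789)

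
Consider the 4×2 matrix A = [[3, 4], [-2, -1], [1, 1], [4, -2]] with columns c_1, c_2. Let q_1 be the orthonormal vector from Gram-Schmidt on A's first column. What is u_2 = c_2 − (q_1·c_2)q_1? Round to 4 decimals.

u_2 = (3.3000, -0.5333, 0.7667, -2.9333)

c_1 = (3, -2, 1, 4); ‖c_1‖ = 5.4772, so q_1 = (0.5477, -0.3651, 0.1826, 0.7303).
q_1·c_2 = 0.5477·4 + (-0.3651)·(-1) + 0.1826·1 + 0.7303·(-2) = 1.2780.
u_2 = c_2 − 1.2780·q_1 = (3.3000, -0.5333, 0.7667, -2.9333).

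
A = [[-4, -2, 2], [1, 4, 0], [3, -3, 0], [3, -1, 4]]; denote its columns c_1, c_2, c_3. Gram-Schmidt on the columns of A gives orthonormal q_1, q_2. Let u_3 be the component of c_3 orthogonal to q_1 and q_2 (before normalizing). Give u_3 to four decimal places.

u_3 = (1.9238, 0.9524, -1.1429, 3.3905)

c_1 = (-4, 1, 3, 3); ‖c_1‖ = 5.9161, so q_1 = (-0.6761, 0.1690, 0.5071, 0.5071).
q_1·c_2 = (-0.6761)·(-2) + 0.1690·4 + 0.5071·(-3) + 0.5071·(-1) = 0.0000.
u_2 = c_2 + 0.0000·q_1 = (-2.0000, 4.0000, -3.0000, -1.0000).
‖u_2‖ = 5.4772, so q_2 = (-0.3651, 0.7303, -0.5477, -0.1826).
q_1·c_3 = (-0.6761)·2 + 0.1690·0 + 0.5071·0 + 0.5071·4 = 0.6761; q_2·c_3 = (-0.3651)·2 + 0.7303·0 + (-0.5477)·0 + (-0.1826)·4 = -1.4606.
u_3 = c_3 − 0.6761·q_1 + 1.4606·q_2 = (1.9238, 0.9524, -1.1429, 3.3905).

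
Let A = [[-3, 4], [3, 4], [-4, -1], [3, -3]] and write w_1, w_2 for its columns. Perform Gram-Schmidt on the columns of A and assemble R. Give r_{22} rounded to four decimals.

q_1 = w_1/‖w_1‖ = (-3, 3, -4, 3)/6.5574 = (-0.4575, 0.4575, -0.6100, 0.4575).
r_{12} = q_1·w_2 = -0.7625.
u_2 = w_2 + 0.7625·q_1 = (3.6512, 4.3488, -1.4651, -2.6512).
r_{22} = ‖u_2‖ = 6.4357.

r_{22} = 6.4357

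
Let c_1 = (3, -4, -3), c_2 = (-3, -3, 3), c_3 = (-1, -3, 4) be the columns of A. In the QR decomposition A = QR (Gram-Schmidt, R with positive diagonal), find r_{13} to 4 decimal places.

r_{13} = -0.5145

c_1 = (3, -4, -3); ‖c_1‖ = 5.8310, so q_1 = (0.5145, -0.6860, -0.5145).
r_{13} = q_1·c_3 = -0.5145.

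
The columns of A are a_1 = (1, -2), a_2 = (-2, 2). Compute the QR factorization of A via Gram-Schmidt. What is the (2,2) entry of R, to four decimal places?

r_{22} = 0.8944

a_1 = (1, -2); ‖a_1‖ = 2.2361, so e_1 = (0.4472, -0.8944).
e_1·a_2 = 0.4472·(-2) + (-0.8944)·2 = -2.6833.
u_2 = a_2 + 2.6833·e_1 = (-0.8000, -0.4000).
r_{22} = ‖u_2‖ = 0.8944.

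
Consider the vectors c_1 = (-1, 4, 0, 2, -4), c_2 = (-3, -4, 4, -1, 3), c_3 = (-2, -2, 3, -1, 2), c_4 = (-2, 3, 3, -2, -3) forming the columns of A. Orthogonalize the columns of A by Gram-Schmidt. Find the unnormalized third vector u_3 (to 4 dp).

q_1 = c_1/‖c_1‖ = (-1, 4, 0, 2, -4)/6.0828 = (-0.1644, 0.6576, 0.0000, 0.3288, -0.6576).
r_{12} = q_1·c_2 = -4.4388.
u_2 = c_2 + 4.4388·q_1 = (-3.7297, -1.0811, 4.0000, 0.4595, 0.0811).
‖u_2‖ = 5.5944, so q_2 = (-0.6667, -0.1932, 0.7150, 0.0821, 0.0145).
r_{13} = q_1·c_3 = -2.6304; r_{23} = q_2·c_3 = 3.8117.
u_3 = c_3 + 2.6304·q_1 − 3.8117·q_2 = (0.1088, 0.4663, 0.2746, -0.4482, 0.2150).

u_3 = (0.1088, 0.4663, 0.2746, -0.4482, 0.2150)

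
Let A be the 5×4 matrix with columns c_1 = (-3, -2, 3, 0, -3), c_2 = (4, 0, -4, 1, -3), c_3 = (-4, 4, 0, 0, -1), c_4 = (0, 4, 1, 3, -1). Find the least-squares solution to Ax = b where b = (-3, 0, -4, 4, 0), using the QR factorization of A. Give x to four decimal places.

e_1 = c_1/‖c_1‖ = (-3, -2, 3, 0, -3)/5.5678 = (-0.5388, -0.3592, 0.5388, 0.0000, -0.5388).
r_{12} = e_1·c_2 = -2.6941.
u_2 = c_2 + 2.6941·e_1 = (2.5484, -0.9677, -2.5484, 1.0000, -4.4516).
‖u_2‖ = 5.8942, so e_2 = (0.4324, -0.1642, -0.4324, 0.1697, -0.7552).
r_{13} = e_1·c_3 = 1.2572; r_{23} = e_2·c_3 = -1.6309.
u_3 = c_3 − 1.2572·e_1 + 1.6309·e_2 = (-2.6175, 4.1838, -1.3825, 0.2767, -1.5543).
‖u_3‖ = 5.3628, so e_3 = (-0.4881, 0.7802, -0.2578, 0.0516, -0.2898).
r_{14} = e_1·c_4 = -0.3592; r_{24} = e_2·c_4 = 0.1751; r_{34} = e_3·c_4 = 3.3075.
u_4 = c_4 + 0.3592·e_1 − 0.1751·e_2 − 3.3075·e_3 = (1.3450, 1.3194, 2.1219, 2.7996, -0.1027).
‖u_4‖ = 3.9876, so e_4 = (0.3373, 0.3309, 0.5321, 0.7021, -0.0257).
Qᵀb = (-0.5388, 1.1110, 2.7018, -0.3321).
Back-substitute: x_4 = -0.3321/3.9876 = -0.0833.
x_3 = (2.7018 − 3.3075·(-0.0833))/5.3628 = 0.5552.
x_2 = (1.1110 + 1.6309·0.5552 − 0.1751·(-0.0833))/5.8942 = 0.3446.
x_1 = (-0.5388 + 2.6941·0.3446 − 1.2572·0.5552 + 0.3592·(-0.0833))/5.5678 = -0.0608.

x = (-0.0608, 0.3446, 0.5552, -0.0833)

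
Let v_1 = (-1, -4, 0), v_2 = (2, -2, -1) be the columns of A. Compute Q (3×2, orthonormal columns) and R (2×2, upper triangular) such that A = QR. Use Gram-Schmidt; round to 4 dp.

q_1 = v_1/‖v_1‖ = (-1, -4, 0)/4.1231 = (-0.2425, -0.9701, 0.0000).
r_{12} = q_1·v_2 = 1.4552.
u_2 = v_2 − 1.4552·q_1 = (2.3529, -0.5882, -1.0000).
‖u_2‖ = 2.6234, so q_2 = (0.8969, -0.2242, -0.3812).

Q = [[-0.2425, 0.8969], [-0.9701, -0.2242], [0.0000, -0.3812]], R = [[4.1231, 1.4552], [0.0000, 2.6234]]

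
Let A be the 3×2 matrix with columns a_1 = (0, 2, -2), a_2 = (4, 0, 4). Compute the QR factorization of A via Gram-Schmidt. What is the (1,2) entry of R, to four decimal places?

a_1 = (0, 2, -2); ‖a_1‖ = 2.8284, so e_1 = (0.0000, 0.7071, -0.7071).
r_{12} = e_1·a_2 = -2.8284.

r_{12} = -2.8284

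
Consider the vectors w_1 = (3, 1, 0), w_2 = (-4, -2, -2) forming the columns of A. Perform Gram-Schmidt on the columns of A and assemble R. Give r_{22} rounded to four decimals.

w_1 = (3, 1, 0); ‖w_1‖ = 3.1623, so e_1 = (0.9487, 0.3162, 0.0000).
e_1·w_2 = 0.9487·(-4) + 0.3162·(-2) + 0.0000·(-2) = -4.4272.
u_2 = w_2 + 4.4272·e_1 = (0.2000, -0.6000, -2.0000).
r_{22} = ‖u_2‖ = 2.0976.

r_{22} = 2.0976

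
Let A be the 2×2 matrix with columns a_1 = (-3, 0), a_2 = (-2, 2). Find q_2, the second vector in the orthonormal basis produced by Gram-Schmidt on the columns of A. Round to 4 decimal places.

a_1 = (-3, 0); ‖a_1‖ = 3.0000, so q_1 = (-1.0000, 0.0000).
q_1·a_2 = (-1.0000)·(-2) + 0.0000·2 = 2.0000.
u_2 = a_2 − 2.0000·q_1 = (0.0000, 2.0000).
‖u_2‖ = 2.0000, so q_2 = (0.0000, 1.0000).

q_2 = (0.0000, 1.0000)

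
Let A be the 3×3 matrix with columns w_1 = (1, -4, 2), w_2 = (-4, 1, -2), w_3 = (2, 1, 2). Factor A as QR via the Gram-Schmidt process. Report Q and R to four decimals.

Q = [[0.2182, -0.9117, -0.3482], [-0.8729, -0.3419, 0.3482], [0.4364, -0.2279, 0.8704]], R = [[4.5826, -2.6186, 0.4364], [0.0000, 3.7607, -2.6211], [0.0000, 0.0000, 1.3926]]

w_1 = (1, -4, 2); ‖w_1‖ = 4.5826, so q_1 = (0.2182, -0.8729, 0.4364).
q_1·w_2 = 0.2182·(-4) + (-0.8729)·1 + 0.4364·(-2) = -2.6186.
u_2 = w_2 + 2.6186·q_1 = (-3.4286, -1.2857, -0.8571).
‖u_2‖ = 3.7607, so q_2 = (-0.9117, -0.3419, -0.2279).
q_1·w_3 = 0.2182·2 + (-0.8729)·1 + 0.4364·2 = 0.4364; q_2·w_3 = (-0.9117)·2 + (-0.3419)·1 + (-0.2279)·2 = -2.6211.
u_3 = w_3 − 0.4364·q_1 + 2.6211·q_2 = (-0.4848, 0.4848, 1.2121).
‖u_3‖ = 1.3926, so q_3 = (-0.3482, 0.3482, 0.8704).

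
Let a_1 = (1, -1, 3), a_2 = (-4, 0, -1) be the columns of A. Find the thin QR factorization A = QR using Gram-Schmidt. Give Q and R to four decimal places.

Q = [[0.3015, -0.9497], [-0.3015, -0.1797], [0.9045, 0.2567]], R = [[3.3166, -2.1106], [0.0000, 3.5420]]

a_1 = (1, -1, 3); ‖a_1‖ = 3.3166, so e_1 = (0.3015, -0.3015, 0.9045).
e_1·a_2 = 0.3015·(-4) + (-0.3015)·0 + 0.9045·(-1) = -2.1106.
u_2 = a_2 + 2.1106·e_1 = (-3.3636, -0.6364, 0.9091).
‖u_2‖ = 3.5420, so e_2 = (-0.9497, -0.1797, 0.2567).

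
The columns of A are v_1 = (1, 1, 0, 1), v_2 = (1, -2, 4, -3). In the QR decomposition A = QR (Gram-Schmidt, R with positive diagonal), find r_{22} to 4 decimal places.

r_{22} = 4.9666

e_1 = v_1/‖v_1‖ = (1, 1, 0, 1)/1.7321 = (0.5774, 0.5774, 0.0000, 0.5774).
r_{12} = e_1·v_2 = -2.3094.
u_2 = v_2 + 2.3094·e_1 = (2.3333, -0.6667, 4.0000, -1.6667).
r_{22} = ‖u_2‖ = 4.9666.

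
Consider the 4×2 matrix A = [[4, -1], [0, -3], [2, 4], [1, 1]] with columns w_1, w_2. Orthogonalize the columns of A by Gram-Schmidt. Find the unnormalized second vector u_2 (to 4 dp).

q_1 = w_1/‖w_1‖ = (4, 0, 2, 1)/4.5826 = (0.8729, 0.0000, 0.4364, 0.2182).
r_{12} = q_1·w_2 = 1.0911.
u_2 = w_2 − 1.0911·q_1 = (-1.9524, -3.0000, 3.5238, 0.7619).

u_2 = (-1.9524, -3.0000, 3.5238, 0.7619)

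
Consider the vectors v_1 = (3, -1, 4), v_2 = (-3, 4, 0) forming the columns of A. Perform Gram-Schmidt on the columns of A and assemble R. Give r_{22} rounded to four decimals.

r_{22} = 4.3012

v_1 = (3, -1, 4); ‖v_1‖ = 5.0990, so q_1 = (0.5883, -0.1961, 0.7845).
q_1·v_2 = 0.5883·(-3) + (-0.1961)·4 + 0.7845·0 = -2.5495.
u_2 = v_2 + 2.5495·q_1 = (-1.5000, 3.5000, 2.0000).
r_{22} = ‖u_2‖ = 4.3012.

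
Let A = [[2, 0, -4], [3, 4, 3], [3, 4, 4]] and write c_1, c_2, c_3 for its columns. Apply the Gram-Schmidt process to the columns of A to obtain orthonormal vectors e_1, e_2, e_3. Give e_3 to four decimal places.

e_3 = (0.0000, -0.7071, 0.7071)

c_1 = (2, 3, 3); ‖c_1‖ = 4.6904, so e_1 = (0.4264, 0.6396, 0.6396).
e_1·c_2 = 0.4264·0 + 0.6396·4 + 0.6396·4 = 5.1168.
u_2 = c_2 − 5.1168·e_1 = (-2.1818, 0.7273, 0.7273).
‖u_2‖ = 2.4121, so e_2 = (-0.9045, 0.3015, 0.3015).
e_1·c_3 = 0.4264·(-4) + 0.6396·3 + 0.6396·4 = 2.7716; e_2·c_3 = (-0.9045)·(-4) + 0.3015·3 + 0.3015·4 = 5.7287.
u_3 = c_3 − 2.7716·e_1 − 5.7287·e_2 = (0.0000, -0.5000, 0.5000).
‖u_3‖ = 0.7071, so e_3 = (0.0000, -0.7071, 0.7071).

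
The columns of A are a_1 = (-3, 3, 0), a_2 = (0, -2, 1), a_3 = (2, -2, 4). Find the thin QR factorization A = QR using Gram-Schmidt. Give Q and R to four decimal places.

e_1 = a_1/‖a_1‖ = (-3, 3, 0)/4.2426 = (-0.7071, 0.7071, 0.0000).
r_{12} = e_1·a_2 = -1.4142.
u_2 = a_2 + 1.4142·e_1 = (-1.0000, -1.0000, 1.0000).
‖u_2‖ = 1.7321, so e_2 = (-0.5774, -0.5774, 0.5774).
r_{13} = e_1·a_3 = -2.8284; r_{23} = e_2·a_3 = 2.3094.
u_3 = a_3 + 2.8284·e_1 − 2.3094·e_2 = (1.3333, 1.3333, 2.6667).
‖u_3‖ = 3.2660, so e_3 = (0.4082, 0.4082, 0.8165).

Q = [[-0.7071, -0.5774, 0.4082], [0.7071, -0.5774, 0.4082], [0.0000, 0.5774, 0.8165]], R = [[4.2426, -1.4142, -2.8284], [0.0000, 1.7321, 2.3094], [0.0000, 0.0000, 3.2660]]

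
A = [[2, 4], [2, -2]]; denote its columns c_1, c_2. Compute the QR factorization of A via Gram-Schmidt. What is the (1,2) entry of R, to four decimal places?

q_1 = c_1/‖c_1‖ = (2, 2)/2.8284 = (0.7071, 0.7071).
r_{12} = q_1·c_2 = 1.4142.

r_{12} = 1.4142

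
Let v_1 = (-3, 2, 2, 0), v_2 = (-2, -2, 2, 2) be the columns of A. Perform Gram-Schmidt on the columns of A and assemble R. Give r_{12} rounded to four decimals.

v_1 = (-3, 2, 2, 0); ‖v_1‖ = 4.1231, so e_1 = (-0.7276, 0.4851, 0.4851, 0.0000).
r_{12} = e_1·v_2 = 1.4552.

r_{12} = 1.4552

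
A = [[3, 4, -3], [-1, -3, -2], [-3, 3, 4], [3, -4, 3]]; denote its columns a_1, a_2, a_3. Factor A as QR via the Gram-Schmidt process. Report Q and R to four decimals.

Q = [[0.5669, 0.6652, -0.2004], [-0.1890, -0.4605, -0.5033], [-0.5669, 0.3377, 0.5778], [0.5669, -0.4810, 0.6104]], R = [[5.2915, -1.1339, -1.8898], [0.0000, 6.9796, -1.1667], [0.0000, 0.0000, 5.7504]]

e_1 = a_1/‖a_1‖ = (3, -1, -3, 3)/5.2915 = (0.5669, -0.1890, -0.5669, 0.5669).
r_{12} = e_1·a_2 = -1.1339.
u_2 = a_2 + 1.1339·e_1 = (4.6429, -3.2143, 2.3571, -3.3571).
‖u_2‖ = 6.9796, so e_2 = (0.6652, -0.4605, 0.3377, -0.4810).
r_{13} = e_1·a_3 = -1.8898; r_{23} = e_2·a_3 = -1.1667.
u_3 = a_3 + 1.8898·e_1 + 1.1667·e_2 = (-1.1525, -2.8944, 3.3226, 3.5103).
‖u_3‖ = 5.7504, so e_3 = (-0.2004, -0.5033, 0.5778, 0.6104).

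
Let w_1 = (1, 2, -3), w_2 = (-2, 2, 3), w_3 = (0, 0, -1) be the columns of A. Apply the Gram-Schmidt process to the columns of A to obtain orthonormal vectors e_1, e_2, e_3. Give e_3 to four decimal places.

w_1 = (1, 2, -3); ‖w_1‖ = 3.7417, so e_1 = (0.2673, 0.5345, -0.8018).
e_1·w_2 = 0.2673·(-2) + 0.5345·2 + (-0.8018)·3 = -1.8708.
u_2 = w_2 + 1.8708·e_1 = (-1.5000, 3.0000, 1.5000).
‖u_2‖ = 3.6742, so e_2 = (-0.4082, 0.8165, 0.4082).
e_1·w_3 = 0.2673·0 + 0.5345·0 + (-0.8018)·(-1) = 0.8018; e_2·w_3 = (-0.4082)·0 + 0.8165·0 + 0.4082·(-1) = -0.4082.
u_3 = w_3 − 0.8018·e_1 + 0.4082·e_2 = (-0.3810, -0.0952, -0.1905).
‖u_3‖ = 0.4364, so e_3 = (-0.8729, -0.2182, -0.4364).

e_3 = (-0.8729, -0.2182, -0.4364)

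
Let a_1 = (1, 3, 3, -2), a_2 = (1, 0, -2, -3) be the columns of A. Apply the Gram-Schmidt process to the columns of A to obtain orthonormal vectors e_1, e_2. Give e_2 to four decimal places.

e_1 = a_1/‖a_1‖ = (1, 3, 3, -2)/4.7958 = (0.2085, 0.6255, 0.6255, -0.4170).
r_{12} = e_1·a_2 = 0.2085.
u_2 = a_2 − 0.2085·e_1 = (0.9565, -0.1304, -2.1304, -2.9130).
‖u_2‖ = 3.7358, so e_2 = (0.2560, -0.0349, -0.5703, -0.7798).

e_2 = (0.2560, -0.0349, -0.5703, -0.7798)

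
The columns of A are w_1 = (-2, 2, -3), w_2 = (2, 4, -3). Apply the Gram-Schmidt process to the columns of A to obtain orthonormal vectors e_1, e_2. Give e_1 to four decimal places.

e_1 = w_1/‖w_1‖ = (-2, 2, -3)/4.1231 = (-0.4851, 0.4851, -0.7276).

e_1 = (-0.4851, 0.4851, -0.7276)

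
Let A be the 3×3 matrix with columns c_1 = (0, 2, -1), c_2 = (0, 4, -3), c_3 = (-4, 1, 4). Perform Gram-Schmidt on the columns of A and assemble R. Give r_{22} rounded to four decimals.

r_{22} = 0.8944

q_1 = c_1/‖c_1‖ = (0, 2, -1)/2.2361 = (0.0000, 0.8944, -0.4472).
r_{12} = q_1·c_2 = 4.9193.
u_2 = c_2 − 4.9193·q_1 = (0.0000, -0.4000, -0.8000).
r_{22} = ‖u_2‖ = 0.8944.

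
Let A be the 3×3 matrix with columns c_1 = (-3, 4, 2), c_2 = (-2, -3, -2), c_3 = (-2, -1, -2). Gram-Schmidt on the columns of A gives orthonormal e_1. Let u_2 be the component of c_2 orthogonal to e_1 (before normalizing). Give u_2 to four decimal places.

c_1 = (-3, 4, 2); ‖c_1‖ = 5.3852, so e_1 = (-0.5571, 0.7428, 0.3714).
e_1·c_2 = (-0.5571)·(-2) + 0.7428·(-3) + 0.3714·(-2) = -1.8570.
u_2 = c_2 + 1.8570·e_1 = (-3.0345, -1.6207, -1.3103).

u_2 = (-3.0345, -1.6207, -1.3103)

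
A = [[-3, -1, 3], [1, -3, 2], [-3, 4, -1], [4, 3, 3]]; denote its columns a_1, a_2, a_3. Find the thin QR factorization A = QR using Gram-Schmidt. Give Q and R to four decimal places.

q_1 = a_1/‖a_1‖ = (-3, 1, -3, 4)/5.9161 = (-0.5071, 0.1690, -0.5071, 0.6761).
r_{12} = q_1·a_2 = 0.0000.
u_2 = a_2 + 0.0000·q_1 = (-1.0000, -3.0000, 4.0000, 3.0000).
‖u_2‖ = 5.9161, so q_2 = (-0.1690, -0.5071, 0.6761, 0.5071).
r_{13} = q_1·a_3 = 1.3522; r_{23} = q_2·a_3 = -0.6761.
u_3 = a_3 − 1.3522·q_1 + 0.6761·q_2 = (3.5714, 1.4286, 0.1429, 2.4286).
‖u_3‖ = 4.5513, so q_3 = (0.7847, 0.3139, 0.0314, 0.5336).

Q = [[-0.5071, -0.1690, 0.7847], [0.1690, -0.5071, 0.3139], [-0.5071, 0.6761, 0.0314], [0.6761, 0.5071, 0.5336]], R = [[5.9161, 0.0000, 1.3522], [0.0000, 5.9161, -0.6761], [0.0000, 0.0000, 4.5513]]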